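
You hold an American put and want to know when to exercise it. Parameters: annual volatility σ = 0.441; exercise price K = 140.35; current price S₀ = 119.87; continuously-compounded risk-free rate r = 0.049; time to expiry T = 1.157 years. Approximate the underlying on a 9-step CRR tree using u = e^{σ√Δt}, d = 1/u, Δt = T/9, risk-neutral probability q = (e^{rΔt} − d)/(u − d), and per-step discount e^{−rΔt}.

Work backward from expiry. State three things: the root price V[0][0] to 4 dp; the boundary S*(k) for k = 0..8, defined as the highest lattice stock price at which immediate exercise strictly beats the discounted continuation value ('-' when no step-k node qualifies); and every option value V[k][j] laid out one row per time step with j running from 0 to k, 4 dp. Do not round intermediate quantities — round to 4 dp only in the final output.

Δt=0.12856, u=1.17131, d=0.85375, q=0.48045, disc=e^(-rΔt)=0.99372
k=9 terminal: V=max(K-S,0) → 111.4646 100.7205 85.9800 65.7567 38.0112 0.0000 0.0000 0.0000 0.0000 0.0000
k=8: j=0 S=33.8337 intr=106.5163 cont=105.6350 V=106.5163[EX]; j=1 S=46.4183 intr=93.9317 cont=93.0504 V=93.9317[EX]; j=2 S=63.6839 intr=76.6661 cont=75.7848 V=76.6661[EX]; j=3 S=87.3716 intr=52.9784 cont=52.0971 V=52.9784[EX]; j=4 S=119.8700 intr=20.4800 cont=19.6247 V=20.4800[EX]; j=5 S=164.4564 intr=0.0000 cont=0.0000 V=0.0000[hold]; j=6 S=225.6271 intr=0.0000 cont=0.0000 V=0.0000[hold]; j=7 S=309.5506 intr=0.0000 cont=0.0000 V=0.0000[hold]; j=8 S=424.6901 intr=0.0000 cont=0.0000 V=0.0000[hold]  S*(8)=119.8700
k=7: j=0 S=39.6295 intr=100.7205 cont=99.8391 V=100.7205[EX]; j=1 S=54.3700 intr=85.9800 cont=85.0987 V=85.9800[EX]; j=2 S=74.5933 intr=65.7567 cont=64.8754 V=65.7567[EX]; j=3 S=102.3388 intr=38.0112 cont=37.1299 V=38.0112[EX]; j=4 S=140.4044 intr=0.0000 cont=10.5735 V=10.5735[hold]; j=5 S=192.6288 intr=0.0000 cont=0.0000 V=0.0000[hold]; j=6 S=264.2783 intr=0.0000 cont=0.0000 V=0.0000[hold]; j=7 S=362.5784 intr=0.0000 cont=0.0000 V=0.0000[hold]  S*(7)=102.3388
k=6: j=0 S=46.4183 intr=93.9317 cont=93.0504 V=93.9317[EX]; j=1 S=63.6839 intr=76.6661 cont=75.7848 V=76.6661[EX]; j=2 S=87.3716 intr=52.9784 cont=52.0971 V=52.9784[EX]; j=3 S=119.8700 intr=20.4800 cont=24.6728 V=24.6728[hold]; j=4 S=164.4564 intr=0.0000 cont=5.4590 V=5.4590[hold]; j=5 S=225.6271 intr=0.0000 cont=0.0000 V=0.0000[hold]; j=6 S=309.5506 intr=0.0000 cont=0.0000 V=0.0000[hold]  S*(6)=87.3716
k=5: j=0 S=54.3700 intr=85.9800 cont=85.0987 V=85.9800[EX]; j=1 S=74.5933 intr=65.7567 cont=64.8754 V=65.7567[EX]; j=2 S=102.3388 intr=38.0112 cont=39.1317 V=39.1317[hold]; j=3 S=140.4044 intr=0.0000 cont=15.3445 V=15.3445[hold]; j=4 S=192.6288 intr=0.0000 cont=2.8184 V=2.8184[hold]; j=5 S=264.2783 intr=0.0000 cont=0.0000 V=0.0000[hold]  S*(5)=74.5933
k=4: j=0 S=63.6839 intr=76.6661 cont=75.7848 V=76.6661[EX]; j=1 S=87.3716 intr=52.9784 cont=52.6321 V=52.9784[EX]; j=2 S=119.8700 intr=20.4800 cont=27.5292 V=27.5292[hold]; j=3 S=164.4564 intr=0.0000 cont=9.2678 V=9.2678[hold]; j=4 S=225.6271 intr=0.0000 cont=1.4551 V=1.4551[hold]  S*(4)=87.3716
k=3: j=0 S=74.5933 intr=65.7567 cont=64.8754 V=65.7567[EX]; j=1 S=102.3388 intr=38.0112 cont=40.4954 V=40.4954[hold]; j=2 S=140.4044 intr=0.0000 cont=18.6377 V=18.6377[hold]; j=3 S=192.6288 intr=0.0000 cont=5.4795 V=5.4795[hold]  S*(3)=74.5933
k=2: j=0 S=87.3716 intr=52.9784 cont=53.2832 V=53.2832[hold]; j=1 S=119.8700 intr=20.4800 cont=29.8055 V=29.8055[hold]; j=2 S=164.4564 intr=0.0000 cont=12.2385 V=12.2385[hold]  S*(2)=-
k=1: j=0 S=102.3388 intr=38.0112 cont=41.7395 V=41.7395[hold]; j=1 S=140.4044 intr=0.0000 cont=21.2312 V=21.2312[hold]  S*(1)=-
k=0: j=0 S=119.8700 intr=20.4800 cont=31.6860 V=31.6860[hold]  S*(0)=-

price = 31.6860
boundary = - - - 74.5933 87.3716 74.5933 87.3716 102.3388 119.8700
tree:
31.6860
41.7395 21.2312
53.2832 29.8055 12.2385
65.7567 40.4954 18.6377 5.4795
76.6661 52.9784 27.5292 9.2678 1.4551
85.9800 65.7567 39.1317 15.3445 2.8184 0.0000
93.9317 76.6661 52.9784 24.6728 5.4590 0.0000 0.0000
100.7205 85.9800 65.7567 38.0112 10.5735 0.0000 0.0000 0.0000
106.5163 93.9317 76.6661 52.9784 20.4800 0.0000 0.0000 0.0000 0.0000
111.4646 100.7205 85.9800 65.7567 38.0112 0.0000 0.0000 0.0000 0.0000 0.0000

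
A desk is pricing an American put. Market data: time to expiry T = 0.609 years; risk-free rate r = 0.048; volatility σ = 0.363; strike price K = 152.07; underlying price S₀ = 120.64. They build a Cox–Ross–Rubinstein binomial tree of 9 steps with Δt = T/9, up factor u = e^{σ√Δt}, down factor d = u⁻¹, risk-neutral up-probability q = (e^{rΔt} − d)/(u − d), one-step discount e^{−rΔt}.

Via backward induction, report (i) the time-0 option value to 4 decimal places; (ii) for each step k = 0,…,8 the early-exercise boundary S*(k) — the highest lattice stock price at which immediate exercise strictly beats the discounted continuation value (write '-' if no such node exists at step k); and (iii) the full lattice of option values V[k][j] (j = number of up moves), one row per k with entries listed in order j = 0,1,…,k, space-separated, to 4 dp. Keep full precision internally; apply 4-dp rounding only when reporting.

Δt=0.06767, u=1.09903, d=0.90989, q=0.49361, disc=e^(-rΔt)=0.99676
k=9 terminal: V=max(K-S,0) → 100.4983 89.7785 76.8304 61.1908 42.3003 19.4832 0.0000 0.0000 0.0000 0.0000
k=8: j=0 S=56.6787 intr=95.3913 cont=94.8982 V=95.3913[EX]; j=1 S=68.4601 intr=83.6099 cont=83.1167 V=83.6099[EX]; j=2 S=82.6905 intr=69.3795 cont=68.8864 V=69.3795[EX]; j=3 S=99.8788 intr=52.1912 cont=51.6980 V=52.1912[EX]; j=4 S=120.6400 intr=31.4300 cont=30.9369 V=31.4300[EX]; j=5 S=145.7166 intr=6.3534 cont=9.8341 V=9.8341[hold]; j=6 S=176.0058 intr=0.0000 cont=0.0000 V=0.0000[hold]; j=7 S=212.5910 intr=0.0000 cont=0.0000 V=0.0000[hold]; j=8 S=256.7809 intr=0.0000 cont=0.0000 V=0.0000[hold]  S*(8)=120.6400
k=7: j=0 S=62.2915 intr=89.7785 cont=89.2854 V=89.7785[EX]; j=1 S=75.2396 intr=76.8304 cont=76.3372 V=76.8304[EX]; j=2 S=90.8792 intr=61.1908 cont=60.6977 V=61.1908[EX]; j=3 S=109.7697 intr=42.3003 cont=41.8072 V=42.3003[EX]; j=4 S=132.5868 intr=19.4832 cont=20.7026 V=20.7026[hold]; j=5 S=160.1467 intr=0.0000 cont=4.9637 V=4.9637[hold]; j=6 S=193.4354 intr=0.0000 cont=0.0000 V=0.0000[hold]; j=7 S=233.6435 intr=0.0000 cont=0.0000 V=0.0000[hold]  S*(7)=109.7697
k=6: j=0 S=68.4601 intr=83.6099 cont=83.1167 V=83.6099[EX]; j=1 S=82.6905 intr=69.3795 cont=68.8864 V=69.3795[EX]; j=2 S=99.8788 intr=52.1912 cont=51.6980 V=52.1912[EX]; j=3 S=120.6400 intr=31.4300 cont=31.5369 V=31.5369[hold]; j=4 S=145.7166 intr=6.3534 cont=12.8918 V=12.8918[hold]; j=5 S=176.0058 intr=0.0000 cont=2.5054 V=2.5054[hold]; j=6 S=212.5910 intr=0.0000 cont=0.0000 V=0.0000[hold]  S*(6)=99.8788
k=5: j=0 S=75.2396 intr=76.8304 cont=76.3372 V=76.8304[EX]; j=1 S=90.8792 intr=61.1908 cont=60.6977 V=61.1908[EX]; j=2 S=109.7697 intr=42.3003 cont=41.8598 V=42.3003[EX]; j=3 S=132.5868 intr=19.4832 cont=22.2610 V=22.2610[hold]; j=4 S=160.1467 intr=0.0000 cont=7.7398 V=7.7398[hold]; j=5 S=193.4354 intr=0.0000 cont=1.2646 V=1.2646[hold]  S*(5)=109.7697
k=4: j=0 S=82.6905 intr=69.3795 cont=68.8864 V=69.3795[EX]; j=1 S=99.8788 intr=52.1912 cont=51.6980 V=52.1912[EX]; j=2 S=120.6400 intr=31.4300 cont=32.3036 V=32.3036[hold]; j=3 S=145.7166 intr=6.3534 cont=15.0442 V=15.0442[hold]; j=4 S=176.0058 intr=0.0000 cont=4.5288 V=4.5288[hold]  S*(4)=99.8788
k=3: j=0 S=90.8792 intr=61.1908 cont=60.6977 V=61.1908[EX]; j=1 S=109.7697 intr=42.3003 cont=42.2370 V=42.3003[EX]; j=2 S=132.5868 intr=19.4832 cont=23.7070 V=23.7070[hold]; j=3 S=160.1467 intr=0.0000 cont=9.8217 V=9.8217[hold]  S*(3)=109.7697
k=2: j=0 S=99.8788 intr=52.1912 cont=51.6980 V=52.1912[EX]; j=1 S=120.6400 intr=31.4300 cont=33.0150 V=33.0150[hold]; j=2 S=145.7166 intr=6.3534 cont=16.7984 V=16.7984[hold]  S*(2)=99.8788
k=1: j=0 S=109.7697 intr=42.3003 cont=42.5871 V=42.5871[hold]; j=1 S=132.5868 intr=19.4832 cont=24.9292 V=24.9292[hold]  S*(1)=-
k=0: j=0 S=120.6400 intr=31.4300 cont=33.7611 V=33.7611[hold]  S*(0)=-

price = 33.7611
boundary = - - 99.8788 109.7697 99.8788 109.7697 99.8788 109.7697 120.6400
tree:
33.7611
42.5871 24.9292
52.1912 33.0150 16.7984
61.1908 42.3003 23.7070 9.8217
69.3795 52.1912 32.3036 15.0442 4.5288
76.8304 61.1908 42.3003 22.2610 7.7398 1.2646
83.6099 69.3795 52.1912 31.5369 12.8918 2.5054 0.0000
89.7785 76.8304 61.1908 42.3003 20.7026 4.9637 0.0000 0.0000
95.3913 83.6099 69.3795 52.1912 31.4300 9.8341 0.0000 0.0000 0.0000
100.4983 89.7785 76.8304 61.1908 42.3003 19.4832 0.0000 0.0000 0.0000 0.0000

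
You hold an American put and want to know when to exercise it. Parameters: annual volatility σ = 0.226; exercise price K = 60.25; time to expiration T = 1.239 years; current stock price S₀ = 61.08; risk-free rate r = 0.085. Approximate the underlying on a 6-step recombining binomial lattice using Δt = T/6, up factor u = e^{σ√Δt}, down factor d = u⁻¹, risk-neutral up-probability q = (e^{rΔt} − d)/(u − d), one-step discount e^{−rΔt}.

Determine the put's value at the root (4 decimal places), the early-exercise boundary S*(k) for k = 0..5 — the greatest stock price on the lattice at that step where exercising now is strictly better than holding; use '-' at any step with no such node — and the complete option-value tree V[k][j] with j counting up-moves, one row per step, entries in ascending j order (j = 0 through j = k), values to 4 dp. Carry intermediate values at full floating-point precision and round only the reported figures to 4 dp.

price = 3.5211
boundary = - - 49.7388 44.8842 49.7388 55.1185
tree:
3.5211
6.2008 1.5303
10.5112 3.0156 0.4136
15.3658 5.7608 0.9574 0.0000
19.7466 10.5112 2.2165 0.0000 0.0000
23.6998 15.3658 5.1315 0.0000 0.0000 0.0000
27.2672 19.7466 10.5112 0.0000 0.0000 0.0000 0.0000

Δt=0.20650, u=1.10816, d=0.90240, q=0.56041, disc=e^(-rΔt)=0.98260
k=6 terminal: V=max(K-S,0) → 27.2672 19.7466 10.5112 0.0000 0.0000 0.0000 0.0000
k=5: j=0 S=36.5502 intr=23.6998 cont=22.6515 V=23.6998[EX]; j=1 S=44.8842 intr=15.3658 cont=14.3175 V=15.3658[EX]; j=2 S=55.1185 intr=5.1315 cont=4.5403 V=5.1315[EX]; j=3 S=67.6863 intr=0.0000 cont=0.0000 V=0.0000[hold]; j=4 S=83.1198 intr=0.0000 cont=0.0000 V=0.0000[hold]; j=5 S=102.0724 intr=0.0000 cont=0.0000 V=0.0000[hold]  S*(5)=55.1185
k=4: j=0 S=40.5034 intr=19.7466 cont=18.6983 V=19.7466[EX]; j=1 S=49.7388 intr=10.5112 cont=9.4629 V=10.5112[EX]; j=2 S=61.0800 intr=0.0000 cont=2.2165 V=2.2165[hold]; j=3 S=75.0072 intr=0.0000 cont=0.0000 V=0.0000[hold]; j=4 S=92.1099 intr=0.0000 cont=0.0000 V=0.0000[hold]  S*(4)=49.7388
k=3: j=0 S=44.8842 intr=15.3658 cont=14.3175 V=15.3658[EX]; j=1 S=55.1185 intr=5.1315 cont=5.7608 V=5.7608[hold]; j=2 S=67.6863 intr=0.0000 cont=0.9574 V=0.9574[hold]; j=3 S=83.1198 intr=0.0000 cont=0.0000 V=0.0000[hold]  S*(3)=44.8842
k=2: j=0 S=49.7388 intr=10.5112 cont=9.8094 V=10.5112[EX]; j=1 S=61.0800 intr=0.0000 cont=3.0156 V=3.0156[hold]; j=2 S=75.0072 intr=0.0000 cont=0.4136 V=0.4136[hold]  S*(2)=49.7388
k=1: j=0 S=55.1185 intr=5.1315 cont=6.2008 V=6.2008[hold]; j=1 S=67.6863 intr=0.0000 cont=1.5303 V=1.5303[hold]  S*(1)=-
k=0: j=0 S=61.0800 intr=0.0000 cont=3.5211 V=3.5211[hold]  S*(0)=-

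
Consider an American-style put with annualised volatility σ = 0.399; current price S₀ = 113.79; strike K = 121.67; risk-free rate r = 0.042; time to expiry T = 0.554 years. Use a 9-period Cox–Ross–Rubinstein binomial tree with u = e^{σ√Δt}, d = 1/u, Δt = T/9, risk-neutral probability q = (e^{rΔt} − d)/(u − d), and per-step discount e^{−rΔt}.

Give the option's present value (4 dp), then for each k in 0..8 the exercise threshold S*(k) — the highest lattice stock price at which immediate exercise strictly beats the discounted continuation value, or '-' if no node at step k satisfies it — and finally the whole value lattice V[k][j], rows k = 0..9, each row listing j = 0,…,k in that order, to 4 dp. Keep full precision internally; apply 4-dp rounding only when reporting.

price = 16.7889
boundary = - - - 84.5526 76.5834 84.5526 93.3511 84.5526 93.3511
tree:
16.7889
22.5706 10.8198
29.4305 15.5023 5.9707
37.1174 21.5321 9.2663 2.5492
45.0866 28.8520 13.9764 4.3801 0.6441
52.3047 37.1174 20.3444 7.3780 1.2621 0.0000
58.8424 45.0866 28.3189 12.0964 2.4731 0.0000 0.0000
64.7640 52.3047 37.1174 19.0773 4.8458 0.0000 0.0000 0.0000
70.1275 58.8424 45.0866 28.3189 9.4951 0.0000 0.0000 0.0000 0.0000
74.9854 64.7640 52.3047 37.1174 18.6049 0.0000 0.0000 0.0000 0.0000 0.0000

Δt=0.06156  u=1.10406  d=0.90575  q=0.48833  discount=0.99742
step 9 (expiry): payoffs max(K−S,0) = 74.9854 64.7640 52.3047 37.1174 18.6049 0.0000 0.0000 0.0000 0.0000 0.0000
step 8: (k=8,j=0): S=51.5425, (K−S)⁺=70.1275, hold=69.8133 ⇒ V=70.1275 exercise | (k=8,j=1): S=62.8276, (K−S)⁺=58.8424, hold=58.5283 ⇒ V=58.8424 exercise | (k=8,j=2): S=76.5834, (K−S)⁺=45.0866, hold=44.7724 ⇒ V=45.0866 exercise | (k=8,j=3): S=93.3511, (K−S)⁺=28.3189, hold=28.0047 ⇒ V=28.3189 exercise | (k=8,j=4): S=113.7900, (K−S)⁺=7.8800, hold=9.4951 ⇒ V=9.4951 continue | (k=8,j=5): S=138.7039, (K−S)⁺=0.0000, hold=0.0000 ⇒ V=0.0000 continue | (k=8,j=6): S=169.0726, (K−S)⁺=0.0000, hold=0.0000 ⇒ V=0.0000 continue | (k=8,j=7): S=206.0905, (K−S)⁺=0.0000, hold=0.0000 ⇒ V=0.0000 continue | (k=8,j=8): S=251.2133, (K−S)⁺=0.0000, hold=0.0000 ⇒ V=0.0000 continue  boundary S*=93.3511
step 7: (k=7,j=0): S=56.9060, (K−S)⁺=64.7640, hold=64.4499 ⇒ V=64.7640 exercise | (k=7,j=1): S=69.3653, (K−S)⁺=52.3047, hold=51.9905 ⇒ V=52.3047 exercise | (k=7,j=2): S=84.5526, (K−S)⁺=37.1174, hold=36.8032 ⇒ V=37.1174 exercise | (k=7,j=3): S=103.0651, (K−S)⁺=18.6049, hold=19.0773 ⇒ V=19.0773 continue | (k=7,j=4): S=125.6309, (K−S)⁺=0.0000, hold=4.8458 ⇒ V=4.8458 continue | (k=7,j=5): S=153.1373, (K−S)⁺=0.0000, hold=0.0000 ⇒ V=0.0000 continue | (k=7,j=6): S=186.6662, (K−S)⁺=0.0000, hold=0.0000 ⇒ V=0.0000 continue | (k=7,j=7): S=227.5361, (K−S)⁺=0.0000, hold=0.0000 ⇒ V=0.0000 continue  boundary S*=84.5526
step 6: (k=6,j=0): S=62.8276, (K−S)⁺=58.8424, hold=58.5283 ⇒ V=58.8424 exercise | (k=6,j=1): S=76.5834, (K−S)⁺=45.0866, hold=44.7724 ⇒ V=45.0866 exercise | (k=6,j=2): S=93.3511, (K−S)⁺=28.3189, hold=28.2349 ⇒ V=28.3189 exercise | (k=6,j=3): S=113.7900, (K−S)⁺=7.8800, hold=12.0964 ⇒ V=12.0964 continue | (k=6,j=4): S=138.7039, (K−S)⁺=0.0000, hold=2.4731 ⇒ V=2.4731 continue | (k=6,j=5): S=169.0726, (K−S)⁺=0.0000, hold=0.0000 ⇒ V=0.0000 continue | (k=6,j=6): S=206.0905, (K−S)⁺=0.0000, hold=0.0000 ⇒ V=0.0000 continue  boundary S*=93.3511
step 5: (k=5,j=0): S=69.3653, (K−S)⁺=52.3047, hold=51.9905 ⇒ V=52.3047 exercise | (k=5,j=1): S=84.5526, (K−S)⁺=37.1174, hold=36.8032 ⇒ V=37.1174 exercise | (k=5,j=2): S=103.0651, (K−S)⁺=18.6049, hold=20.3444 ⇒ V=20.3444 continue | (k=5,j=3): S=125.6309, (K−S)⁺=0.0000, hold=7.3780 ⇒ V=7.3780 continue | (k=5,j=4): S=153.1373, (K−S)⁺=0.0000, hold=1.2621 ⇒ V=1.2621 continue | (k=5,j=5): S=186.6662, (K−S)⁺=0.0000, hold=0.0000 ⇒ V=0.0000 continue  boundary S*=84.5526
step 4: (k=4,j=0): S=76.5834, (K−S)⁺=45.0866, hold=44.7724 ⇒ V=45.0866 exercise | (k=4,j=1): S=93.3511, (K−S)⁺=28.3189, hold=28.8520 ⇒ V=28.8520 continue | (k=4,j=2): S=113.7900, (K−S)⁺=7.8800, hold=13.9764 ⇒ V=13.9764 continue | (k=4,j=3): S=138.7039, (K−S)⁺=0.0000, hold=4.3801 ⇒ V=4.3801 continue | (k=4,j=4): S=169.0726, (K−S)⁺=0.0000, hold=0.6441 ⇒ V=0.6441 continue  boundary S*=76.5834
step 3: (k=3,j=0): S=84.5526, (K−S)⁺=37.1174, hold=37.0629 ⇒ V=37.1174 exercise | (k=3,j=1): S=103.0651, (K−S)⁺=18.6049, hold=21.5321 ⇒ V=21.5321 continue | (k=3,j=2): S=125.6309, (K−S)⁺=0.0000, hold=9.2663 ⇒ V=9.2663 continue | (k=3,j=3): S=153.1373, (K−S)⁺=0.0000, hold=2.5492 ⇒ V=2.5492 continue  boundary S*=84.5526
step 2: (k=2,j=0): S=93.3511, (K−S)⁺=28.3189, hold=29.4305 ⇒ V=29.4305 continue | (k=2,j=1): S=113.7900, (K−S)⁺=7.8800, hold=15.5023 ⇒ V=15.5023 continue | (k=2,j=2): S=138.7039, (K−S)⁺=0.0000, hold=5.9707 ⇒ V=5.9707 continue  boundary S*=-
step 1: (k=1,j=0): S=103.0651, (K−S)⁺=18.6049, hold=22.5706 ⇒ V=22.5706 continue | (k=1,j=1): S=125.6309, (K−S)⁺=0.0000, hold=10.8198 ⇒ V=10.8198 continue  boundary S*=-
step 0: (k=0,j=0): S=113.7900, (K−S)⁺=7.8800, hold=16.7889 ⇒ V=16.7889 continue  boundary S*=-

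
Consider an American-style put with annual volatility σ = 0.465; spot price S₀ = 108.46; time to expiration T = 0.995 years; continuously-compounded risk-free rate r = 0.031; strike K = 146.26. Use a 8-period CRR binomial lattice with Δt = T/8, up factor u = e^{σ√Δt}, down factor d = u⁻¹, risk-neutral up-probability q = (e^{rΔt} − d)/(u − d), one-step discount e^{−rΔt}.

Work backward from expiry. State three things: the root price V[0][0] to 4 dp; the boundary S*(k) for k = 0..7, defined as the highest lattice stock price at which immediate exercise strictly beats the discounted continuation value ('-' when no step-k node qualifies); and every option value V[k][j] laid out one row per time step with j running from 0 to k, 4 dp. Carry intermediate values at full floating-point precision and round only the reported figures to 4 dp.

price = 44.1599
boundary = - - 78.1320 66.3145 78.1320 92.0554 78.1320 92.0554
tree:
44.1599
55.7516 31.4936
68.1280 42.2986 19.6077
79.9455 54.7951 28.6002 9.6614
89.9756 68.1280 40.2591 15.7308 2.9188
98.4886 79.9455 54.2046 24.9152 5.5371 0.0000
105.7140 89.9756 68.1280 37.9191 10.5039 0.0000 0.0000
111.8466 98.4886 79.9455 54.2046 19.9260 0.0000 0.0000 0.0000
117.0516 105.7140 89.9756 68.1280 37.8000 0.0000 0.0000 0.0000 0.0000

params: Δt=0.12437 u=1.17820 d=0.84875 q=0.47082 e^(-rΔt)=0.99615
t_8 payoffs: 117.0516 105.7140 89.9756 68.1280 37.8000 0.0000 0.0000 0.0000 0.0000
t_7: node(7,0) S=34.4134 payoff=111.8466 vs cont=111.2838 → 111.8466 [stop]  node(7,1) S=47.7714 payoff=98.4886 vs cont=97.9257 → 98.4886 [stop]  node(7,2) S=66.3145 payoff=79.9455 vs cont=79.3826 → 79.9455 [stop]  node(7,3) S=92.0554 payoff=54.2046 vs cont=53.6418 → 54.2046 [stop]  node(7,4) S=127.7879 payoff=18.4721 vs cont=19.9260 → 19.9260 [wait]  node(7,5) S=177.3906 payoff=0.0000 vs cont=0.0000 → 0.0000 [wait]  node(7,6) S=246.2471 payoff=0.0000 vs cont=0.0000 → 0.0000 [wait]  node(7,7) S=341.8312 payoff=0.0000 vs cont=0.0000 → 0.0000 [wait]  ⇒ S*(7)=92.0554
t_6: node(6,0) S=40.5460 payoff=105.7140 vs cont=105.1512 → 105.7140 [stop]  node(6,1) S=56.2844 payoff=89.9756 vs cont=89.4127 → 89.9756 [stop]  node(6,2) S=78.1320 payoff=68.1280 vs cont=67.5652 → 68.1280 [stop]  node(6,3) S=108.4600 payoff=37.8000 vs cont=37.9191 → 37.9191 [wait]  node(6,4) S=150.5602 payoff=0.0000 vs cont=10.5039 → 10.5039 [wait]  node(6,5) S=209.0022 payoff=0.0000 vs cont=0.0000 → 0.0000 [wait]  node(6,6) S=290.1292 payoff=0.0000 vs cont=0.0000 → 0.0000 [wait]  ⇒ S*(6)=78.1320
t_5: node(5,0) S=47.7714 payoff=98.4886 vs cont=97.9257 → 98.4886 [stop]  node(5,1) S=66.3145 payoff=79.9455 vs cont=79.3826 → 79.9455 [stop]  node(5,2) S=92.0554 payoff=54.2046 vs cont=53.6976 → 54.2046 [stop]  node(5,3) S=127.7879 payoff=18.4721 vs cont=24.9152 → 24.9152 [wait]  node(5,4) S=177.3906 payoff=0.0000 vs cont=5.5371 → 5.5371 [wait]  node(5,5) S=246.2471 payoff=0.0000 vs cont=0.0000 → 0.0000 [wait]  ⇒ S*(5)=92.0554
t_4: node(4,0) S=56.2844 payoff=89.9756 vs cont=89.4127 → 89.9756 [stop]  node(4,1) S=78.1320 payoff=68.1280 vs cont=67.5652 → 68.1280 [stop]  node(4,2) S=108.4600 payoff=37.8000 vs cont=40.2591 → 40.2591 [wait]  node(4,3) S=150.5602 payoff=0.0000 vs cont=15.7308 → 15.7308 [wait]  node(4,4) S=209.0022 payoff=0.0000 vs cont=2.9188 → 2.9188 [wait]  ⇒ S*(4)=78.1320
t_3: node(3,0) S=66.3145 payoff=79.9455 vs cont=79.3826 → 79.9455 [stop]  node(3,1) S=92.0554 payoff=54.2046 vs cont=54.7951 → 54.7951 [wait]  node(3,2) S=127.7879 payoff=18.4721 vs cont=28.6002 → 28.6002 [wait]  node(3,3) S=177.3906 payoff=0.0000 vs cont=9.6614 → 9.6614 [wait]  ⇒ S*(3)=66.3145
t_2: node(2,0) S=78.1320 payoff=68.1280 vs cont=67.8421 → 68.1280 [stop]  node(2,1) S=108.4600 payoff=37.8000 vs cont=42.2986 → 42.2986 [wait]  node(2,2) S=150.5602 payoff=0.0000 vs cont=19.6077 → 19.6077 [wait]  ⇒ S*(2)=78.1320
t_1: node(1,0) S=92.0554 payoff=54.2046 vs cont=55.7516 → 55.7516 [wait]  node(1,1) S=127.7879 payoff=18.4721 vs cont=31.4936 → 31.4936 [wait]  ⇒ S*(1)=-
t_0: node(0,0) S=108.4600 payoff=37.8000 vs cont=44.1599 → 44.1599 [wait]  ⇒ S*(0)=-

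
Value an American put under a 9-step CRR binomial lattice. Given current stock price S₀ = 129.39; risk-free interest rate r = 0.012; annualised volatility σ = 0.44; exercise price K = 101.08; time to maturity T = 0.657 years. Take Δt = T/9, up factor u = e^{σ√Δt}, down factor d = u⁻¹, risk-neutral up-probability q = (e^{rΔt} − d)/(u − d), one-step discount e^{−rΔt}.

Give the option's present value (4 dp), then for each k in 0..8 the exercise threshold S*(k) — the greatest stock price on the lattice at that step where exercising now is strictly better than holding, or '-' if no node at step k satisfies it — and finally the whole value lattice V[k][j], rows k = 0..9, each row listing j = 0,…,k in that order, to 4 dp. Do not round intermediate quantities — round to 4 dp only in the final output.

Δt=0.07300  u=1.12624  d=0.88791  q=0.47399  discount=0.99912
step 9 (expiry): payoffs max(K−S,0) = 56.6952 44.7819 29.6710 10.5042 0.0000 0.0000 0.0000 0.0000 0.0000 0.0000
step 8: (k=8,j=0): S=49.9878, (K−S)⁺=51.0922, hold=51.0037 ⇒ V=51.0922 exercise | (k=8,j=1): S=63.4050, (K−S)⁺=37.6750, hold=37.5865 ⇒ V=37.6750 exercise | (k=8,j=2): S=80.4234, (K−S)⁺=20.6566, hold=20.5681 ⇒ V=20.6566 exercise | (k=8,j=3): S=102.0097, (K−S)⁺=0.0000, hold=5.5205 ⇒ V=5.5205 continue | (k=8,j=4): S=129.3900, (K−S)⁺=0.0000, hold=0.0000 ⇒ V=0.0000 continue | (k=8,j=5): S=164.1194, (K−S)⁺=0.0000, hold=0.0000 ⇒ V=0.0000 continue | (k=8,j=6): S=208.1704, (K−S)⁺=0.0000, hold=0.0000 ⇒ V=0.0000 continue | (k=8,j=7): S=264.0451, (K−S)⁺=0.0000, hold=0.0000 ⇒ V=0.0000 continue | (k=8,j=8): S=334.9170, (K−S)⁺=0.0000, hold=0.0000 ⇒ V=0.0000 continue  boundary S*=80.4234
step 7: (k=7,j=0): S=56.2981, (K−S)⁺=44.7819, hold=44.6934 ⇒ V=44.7819 exercise | (k=7,j=1): S=71.4090, (K−S)⁺=29.6710, hold=29.5825 ⇒ V=29.6710 exercise | (k=7,j=2): S=90.5758, (K−S)⁺=10.5042, hold=13.4704 ⇒ V=13.4704 continue | (k=7,j=3): S=114.8871, (K−S)⁺=0.0000, hold=2.9013 ⇒ V=2.9013 continue | (k=7,j=4): S=145.7237, (K−S)⁺=0.0000, hold=0.0000 ⇒ V=0.0000 continue | (k=7,j=5): S=184.8372, (K−S)⁺=0.0000, hold=0.0000 ⇒ V=0.0000 continue | (k=7,j=6): S=234.4491, (K−S)⁺=0.0000, hold=0.0000 ⇒ V=0.0000 continue | (k=7,j=7): S=297.3772, (K−S)⁺=0.0000, hold=0.0000 ⇒ V=0.0000 continue  boundary S*=71.4090
step 6: (k=6,j=0): S=63.4050, (K−S)⁺=37.6750, hold=37.5865 ⇒ V=37.6750 exercise | (k=6,j=1): S=80.4234, (K−S)⁺=20.6566, hold=21.9728 ⇒ V=21.9728 continue | (k=6,j=2): S=102.0097, (K−S)⁺=0.0000, hold=8.4533 ⇒ V=8.4533 continue | (k=6,j=3): S=129.3900, (K−S)⁺=0.0000, hold=1.5248 ⇒ V=1.5248 continue | (k=6,j=4): S=164.1194, (K−S)⁺=0.0000, hold=0.0000 ⇒ V=0.0000 continue | (k=6,j=5): S=208.1704, (K−S)⁺=0.0000, hold=0.0000 ⇒ V=0.0000 continue | (k=6,j=6): S=264.0451, (K−S)⁺=0.0000, hold=0.0000 ⇒ V=0.0000 continue  boundary S*=63.4050
step 5: (k=5,j=0): S=71.4090, (K−S)⁺=29.6710, hold=30.2058 ⇒ V=30.2058 continue | (k=5,j=1): S=90.5758, (K−S)⁺=10.5042, hold=15.5510 ⇒ V=15.5510 continue | (k=5,j=2): S=114.8871, (K−S)⁺=0.0000, hold=5.1647 ⇒ V=5.1647 continue | (k=5,j=3): S=145.7237, (K−S)⁺=0.0000, hold=0.8013 ⇒ V=0.8013 continue | (k=5,j=4): S=184.8372, (K−S)⁺=0.0000, hold=0.0000 ⇒ V=0.0000 continue | (k=5,j=5): S=234.4491, (K−S)⁺=0.0000, hold=0.0000 ⇒ V=0.0000 continue  boundary S*=-
step 4: (k=4,j=0): S=80.4234, (K−S)⁺=20.6566, hold=23.2392 ⇒ V=23.2392 continue | (k=4,j=1): S=102.0097, (K−S)⁺=0.0000, hold=10.6187 ⇒ V=10.6187 continue | (k=4,j=2): S=129.3900, (K−S)⁺=0.0000, hold=3.0938 ⇒ V=3.0938 continue | (k=4,j=3): S=164.1194, (K−S)⁺=0.0000, hold=0.4211 ⇒ V=0.4211 continue | (k=4,j=4): S=208.1704, (K−S)⁺=0.0000, hold=0.0000 ⇒ V=0.0000 continue  boundary S*=-
step 3: (k=3,j=0): S=90.5758, (K−S)⁺=10.5042, hold=17.2421 ⇒ V=17.2421 continue | (k=3,j=1): S=114.8871, (K−S)⁺=0.0000, hold=7.0458 ⇒ V=7.0458 continue | (k=3,j=2): S=145.7237, (K−S)⁺=0.0000, hold=1.8254 ⇒ V=1.8254 continue | (k=3,j=3): S=184.8372, (K−S)⁺=0.0000, hold=0.2213 ⇒ V=0.2213 continue  boundary S*=-
step 2: (k=2,j=0): S=102.0097, (K−S)⁺=0.0000, hold=12.3982 ⇒ V=12.3982 continue | (k=2,j=1): S=129.3900, (K−S)⁺=0.0000, hold=4.5673 ⇒ V=4.5673 continue | (k=2,j=2): S=164.1194, (K−S)⁺=0.0000, hold=1.0641 ⇒ V=1.0641 continue  boundary S*=-
step 1: (k=1,j=0): S=114.8871, (K−S)⁺=0.0000, hold=8.6789 ⇒ V=8.6789 continue | (k=1,j=1): S=145.7237, (K−S)⁺=0.0000, hold=2.9043 ⇒ V=2.9043 continue  boundary S*=-
step 0: (k=0,j=0): S=129.3900, (K−S)⁺=0.0000, hold=5.9366 ⇒ V=5.9366 continue  boundary S*=-

price = 5.9366
boundary = - - - - - - 63.4050 71.4090 80.4234
tree:
5.9366
8.6789 2.9043
12.3982 4.5673 1.0641
17.2421 7.0458 1.8254 0.2213
23.2392 10.6187 3.0938 0.4211 0.0000
30.2058 15.5510 5.1647 0.8013 0.0000 0.0000
37.6750 21.9728 8.4533 1.5248 0.0000 0.0000 0.0000
44.7819 29.6710 13.4704 2.9013 0.0000 0.0000 0.0000 0.0000
51.0922 37.6750 20.6566 5.5205 0.0000 0.0000 0.0000 0.0000 0.0000
56.6952 44.7819 29.6710 10.5042 0.0000 0.0000 0.0000 0.0000 0.0000 0.0000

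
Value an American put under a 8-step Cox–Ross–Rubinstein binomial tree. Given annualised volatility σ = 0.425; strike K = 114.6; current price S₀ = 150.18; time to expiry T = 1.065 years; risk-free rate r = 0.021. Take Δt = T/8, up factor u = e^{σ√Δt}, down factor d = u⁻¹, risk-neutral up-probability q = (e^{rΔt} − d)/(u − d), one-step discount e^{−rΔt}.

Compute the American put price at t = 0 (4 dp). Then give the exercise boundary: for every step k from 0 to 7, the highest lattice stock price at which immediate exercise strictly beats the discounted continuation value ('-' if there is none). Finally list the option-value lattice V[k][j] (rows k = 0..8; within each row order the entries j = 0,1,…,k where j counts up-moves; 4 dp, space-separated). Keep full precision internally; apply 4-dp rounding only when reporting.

price = 8.5460
boundary = - - - - - 69.1654 80.7669 94.3144
tree:
8.5460
12.6689 3.9532
18.3363 6.3611 1.2648
25.7803 10.0614 2.2314 0.1836
34.9810 15.5711 3.9157 0.3477 0.0000
45.4346 23.4154 6.8287 0.6582 0.0000 0.0000
55.3697 33.8331 11.8215 1.2460 0.0000 0.0000 0.0000
63.8776 45.4346 20.2856 2.3588 0.0000 0.0000 0.0000 0.0000
71.1635 55.3697 33.8331 4.4656 0.0000 0.0000 0.0000 0.0000 0.0000

Δt=0.13312  u=1.16774  d=0.85636  q=0.47030  discount=0.99721
step 8 (expiry): payoffs max(K−S,0) = 71.1635 55.3697 33.8331 4.4656 0.0000 0.0000 0.0000 0.0000 0.0000
step 7: (k=7,j=0): S=50.7224, (K−S)⁺=63.8776, hold=63.5577 ⇒ V=63.8776 exercise | (k=7,j=1): S=69.1654, (K−S)⁺=45.4346, hold=45.1147 ⇒ V=45.4346 exercise | (k=7,j=2): S=94.3144, (K−S)⁺=20.2856, hold=19.9656 ⇒ V=20.2856 exercise | (k=7,j=3): S=128.6078, (K−S)⁺=0.0000, hold=2.3588 ⇒ V=2.3588 continue | (k=7,j=4): S=175.3706, (K−S)⁺=0.0000, hold=0.0000 ⇒ V=0.0000 continue | (k=7,j=5): S=239.1366, (K−S)⁺=0.0000, hold=0.0000 ⇒ V=0.0000 continue | (k=7,j=6): S=326.0884, (K−S)⁺=0.0000, hold=0.0000 ⇒ V=0.0000 continue | (k=7,j=7): S=444.6565, (K−S)⁺=0.0000, hold=0.0000 ⇒ V=0.0000 continue  boundary S*=94.3144
step 6: (k=6,j=0): S=59.2303, (K−S)⁺=55.3697, hold=55.0497 ⇒ V=55.3697 exercise | (k=6,j=1): S=80.7669, (K−S)⁺=33.8331, hold=33.5131 ⇒ V=33.8331 exercise | (k=6,j=2): S=110.1344, (K−S)⁺=4.4656, hold=11.8215 ⇒ V=11.8215 continue | (k=6,j=3): S=150.1800, (K−S)⁺=0.0000, hold=1.2460 ⇒ V=1.2460 continue | (k=6,j=4): S=204.7865, (K−S)⁺=0.0000, hold=0.0000 ⇒ V=0.0000 continue | (k=6,j=5): S=279.2484, (K−S)⁺=0.0000, hold=0.0000 ⇒ V=0.0000 continue | (k=6,j=6): S=380.7851, (K−S)⁺=0.0000, hold=0.0000 ⇒ V=0.0000 continue  boundary S*=80.7669
step 5: (k=5,j=0): S=69.1654, (K−S)⁺=45.4346, hold=45.1147 ⇒ V=45.4346 exercise | (k=5,j=1): S=94.3144, (K−S)⁺=20.2856, hold=23.4154 ⇒ V=23.4154 continue | (k=5,j=2): S=128.6078, (K−S)⁺=0.0000, hold=6.8287 ⇒ V=6.8287 continue | (k=5,j=3): S=175.3706, (K−S)⁺=0.0000, hold=0.6582 ⇒ V=0.6582 continue | (k=5,j=4): S=239.1366, (K−S)⁺=0.0000, hold=0.0000 ⇒ V=0.0000 continue | (k=5,j=5): S=326.0884, (K−S)⁺=0.0000, hold=0.0000 ⇒ V=0.0000 continue  boundary S*=69.1654
step 4: (k=4,j=0): S=80.7669, (K−S)⁺=33.8331, hold=34.9810 ⇒ V=34.9810 continue | (k=4,j=1): S=110.1344, (K−S)⁺=4.4656, hold=15.5711 ⇒ V=15.5711 continue | (k=4,j=2): S=150.1800, (K−S)⁺=0.0000, hold=3.9157 ⇒ V=3.9157 continue | (k=4,j=3): S=204.7865, (K−S)⁺=0.0000, hold=0.3477 ⇒ V=0.3477 continue | (k=4,j=4): S=279.2484, (K−S)⁺=0.0000, hold=0.0000 ⇒ V=0.0000 continue  boundary S*=-
step 3: (k=3,j=0): S=94.3144, (K−S)⁺=20.2856, hold=25.7803 ⇒ V=25.7803 continue | (k=3,j=1): S=128.6078, (K−S)⁺=0.0000, hold=10.0614 ⇒ V=10.0614 continue | (k=3,j=2): S=175.3706, (K−S)⁺=0.0000, hold=2.2314 ⇒ V=2.2314 continue | (k=3,j=3): S=239.1366, (K−S)⁺=0.0000, hold=0.1836 ⇒ V=0.1836 continue  boundary S*=-
step 2: (k=2,j=0): S=110.1344, (K−S)⁺=4.4656, hold=18.3363 ⇒ V=18.3363 continue | (k=2,j=1): S=150.1800, (K−S)⁺=0.0000, hold=6.3611 ⇒ V=6.3611 continue | (k=2,j=2): S=204.7865, (K−S)⁺=0.0000, hold=1.2648 ⇒ V=1.2648 continue  boundary S*=-
step 1: (k=1,j=0): S=128.6078, (K−S)⁺=0.0000, hold=12.6689 ⇒ V=12.6689 continue | (k=1,j=1): S=175.3706, (K−S)⁺=0.0000, hold=3.9532 ⇒ V=3.9532 continue  boundary S*=-
step 0: (k=0,j=0): S=150.1800, (K−S)⁺=0.0000, hold=8.5460 ⇒ V=8.5460 continue  boundary S*=-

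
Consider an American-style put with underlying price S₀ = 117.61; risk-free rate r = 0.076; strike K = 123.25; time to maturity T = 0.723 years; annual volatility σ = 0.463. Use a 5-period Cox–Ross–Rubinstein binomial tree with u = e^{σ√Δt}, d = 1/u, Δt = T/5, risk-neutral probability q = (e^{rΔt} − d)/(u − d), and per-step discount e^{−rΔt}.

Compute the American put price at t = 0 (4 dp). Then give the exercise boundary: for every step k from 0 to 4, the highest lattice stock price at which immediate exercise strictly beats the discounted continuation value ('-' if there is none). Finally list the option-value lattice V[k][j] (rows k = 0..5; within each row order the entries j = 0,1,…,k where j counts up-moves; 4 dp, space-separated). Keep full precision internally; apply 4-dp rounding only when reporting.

price = 19.2520
boundary = - - 82.7026 69.3516 82.7026
tree:
19.2520
28.5281 9.9296
40.5474 16.5300 3.2109
53.8984 26.5796 6.3321 0.0000
65.0941 40.5474 12.4874 0.0000 0.0000
74.4825 53.8984 24.6262 0.0000 0.0000 0.0000

params: Δt=0.14460 u=1.19251 d=0.83857 q=0.48732 e^(-rΔt)=0.98907
t_5 payoffs: 74.4825 53.8984 24.6262 0.0000 0.0000 0.0000
t_4: node(4,0) S=58.1559 payoff=65.0941 vs cont=63.7471 → 65.0941 [stop]  node(4,1) S=82.7026 payoff=40.5474 vs cont=39.2004 → 40.5474 [stop]  node(4,2) S=117.6100 payoff=5.6400 vs cont=12.4874 → 12.4874 [wait]  node(4,3) S=167.2513 payoff=0.0000 vs cont=0.0000 → 0.0000 [wait]  node(4,4) S=237.8455 payoff=0.0000 vs cont=0.0000 → 0.0000 [wait]  ⇒ S*(4)=82.7026
t_3: node(3,0) S=69.3516 payoff=53.8984 vs cont=52.5514 → 53.8984 [stop]  node(3,1) S=98.6238 payoff=24.6262 vs cont=26.5796 → 26.5796 [wait]  node(3,2) S=140.2513 payoff=0.0000 vs cont=6.3321 → 6.3321 [wait]  node(3,3) S=199.4492 payoff=0.0000 vs cont=0.0000 → 0.0000 [wait]  ⇒ S*(3)=69.3516
t_2: node(2,0) S=82.7026 payoff=40.5474 vs cont=40.1419 → 40.5474 [stop]  node(2,1) S=117.6100 payoff=5.6400 vs cont=16.5300 → 16.5300 [wait]  node(2,2) S=167.2513 payoff=0.0000 vs cont=3.2109 → 3.2109 [wait]  ⇒ S*(2)=82.7026
t_1: node(1,0) S=98.6238 payoff=24.6262 vs cont=28.5281 → 28.5281 [wait]  node(1,1) S=140.2513 payoff=0.0000 vs cont=9.9296 → 9.9296 [wait]  ⇒ S*(1)=-
t_0: node(0,0) S=117.6100 payoff=5.6400 vs cont=19.2520 → 19.2520 [wait]  ⇒ S*(0)=-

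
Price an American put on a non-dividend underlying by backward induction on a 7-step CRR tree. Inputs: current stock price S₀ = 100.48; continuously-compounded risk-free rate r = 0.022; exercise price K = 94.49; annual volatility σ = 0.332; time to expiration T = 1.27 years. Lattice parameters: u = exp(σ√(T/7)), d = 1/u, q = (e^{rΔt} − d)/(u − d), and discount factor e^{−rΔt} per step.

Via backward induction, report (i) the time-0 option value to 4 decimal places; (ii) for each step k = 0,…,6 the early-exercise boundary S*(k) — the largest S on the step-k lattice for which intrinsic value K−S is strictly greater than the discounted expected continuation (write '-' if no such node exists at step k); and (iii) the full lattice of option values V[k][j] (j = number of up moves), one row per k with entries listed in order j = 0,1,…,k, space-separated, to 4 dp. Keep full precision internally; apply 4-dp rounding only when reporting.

Δt=0.18143  u=1.15190  d=0.86813  q=0.47880  discount=0.99602
step 7 (expiry): payoffs max(K−S,0) = 57.1500 44.9445 28.7493 7.2603 0.0000 0.0000 0.0000 0.0000
step 6: (k=6,j=0): S=43.0119, (K−S)⁺=51.4781, hold=51.1017 ⇒ V=51.4781 exercise | (k=6,j=1): S=57.0715, (K−S)⁺=37.4185, hold=37.0421 ⇒ V=37.4185 exercise | (k=6,j=2): S=75.7268, (K−S)⁺=18.7632, hold=18.3868 ⇒ V=18.7632 exercise | (k=6,j=3): S=100.4800, (K−S)⁺=0.0000, hold=3.7690 ⇒ V=3.7690 continue | (k=6,j=4): S=133.3245, (K−S)⁺=0.0000, hold=0.0000 ⇒ V=0.0000 continue | (k=6,j=5): S=176.9050, (K−S)⁺=0.0000, hold=0.0000 ⇒ V=0.0000 continue | (k=6,j=6): S=234.7309, (K−S)⁺=0.0000, hold=0.0000 ⇒ V=0.0000 continue  boundary S*=75.7268
step 5: (k=5,j=0): S=49.5455, (K−S)⁺=44.9445, hold=44.5681 ⇒ V=44.9445 exercise | (k=5,j=1): S=65.7407, (K−S)⁺=28.7493, hold=28.3729 ⇒ V=28.7493 exercise | (k=5,j=2): S=87.2297, (K−S)⁺=7.2603, hold=11.5379 ⇒ V=11.5379 continue | (k=5,j=3): S=115.7430, (K−S)⁺=0.0000, hold=1.9566 ⇒ V=1.9566 continue | (k=5,j=4): S=153.5766, (K−S)⁺=0.0000, hold=0.0000 ⇒ V=0.0000 continue | (k=5,j=5): S=203.7770, (K−S)⁺=0.0000, hold=0.0000 ⇒ V=0.0000 continue  boundary S*=65.7407
step 4: (k=4,j=0): S=57.0715, (K−S)⁺=37.4185, hold=37.0421 ⇒ V=37.4185 exercise | (k=4,j=1): S=75.7268, (K−S)⁺=18.7632, hold=20.4268 ⇒ V=20.4268 continue | (k=4,j=2): S=100.4800, (K−S)⁺=0.0000, hold=6.9227 ⇒ V=6.9227 continue | (k=4,j=3): S=133.3245, (K−S)⁺=0.0000, hold=1.0157 ⇒ V=1.0157 continue | (k=4,j=4): S=176.9050, (K−S)⁺=0.0000, hold=0.0000 ⇒ V=0.0000 continue  boundary S*=57.0715
step 3: (k=3,j=0): S=65.7407, (K−S)⁺=28.7493, hold=29.1662 ⇒ V=29.1662 continue | (k=3,j=1): S=87.2297, (K−S)⁺=7.2603, hold=13.9054 ⇒ V=13.9054 continue | (k=3,j=2): S=115.7430, (K−S)⁺=0.0000, hold=4.0781 ⇒ V=4.0781 continue | (k=3,j=3): S=153.5766, (K−S)⁺=0.0000, hold=0.5273 ⇒ V=0.5273 continue  boundary S*=-
step 2: (k=2,j=0): S=75.7268, (K−S)⁺=18.7632, hold=21.7723 ⇒ V=21.7723 continue | (k=2,j=1): S=100.4800, (K−S)⁺=0.0000, hold=9.1635 ⇒ V=9.1635 continue | (k=2,j=2): S=133.3245, (K−S)⁺=0.0000, hold=2.3685 ⇒ V=2.3685 continue  boundary S*=-
step 1: (k=1,j=0): S=87.2297, (K−S)⁺=7.2603, hold=15.6725 ⇒ V=15.6725 continue | (k=1,j=1): S=115.7430, (K−S)⁺=0.0000, hold=5.8865 ⇒ V=5.8865 continue  boundary S*=-
step 0: (k=0,j=0): S=100.4800, (K−S)⁺=0.0000, hold=10.9432 ⇒ V=10.9432 continue  boundary S*=-

price = 10.9432
boundary = - - - - 57.0715 65.7407 75.7268
tree:
10.9432
15.6725 5.8865
21.7723 9.1635 2.3685
29.1662 13.9054 4.0781 0.5273
37.4185 20.4268 6.9227 1.0157 0.0000
44.9445 28.7493 11.5379 1.9566 0.0000 0.0000
51.4781 37.4185 18.7632 3.7690 0.0000 0.0000 0.0000
57.1500 44.9445 28.7493 7.2603 0.0000 0.0000 0.0000 0.0000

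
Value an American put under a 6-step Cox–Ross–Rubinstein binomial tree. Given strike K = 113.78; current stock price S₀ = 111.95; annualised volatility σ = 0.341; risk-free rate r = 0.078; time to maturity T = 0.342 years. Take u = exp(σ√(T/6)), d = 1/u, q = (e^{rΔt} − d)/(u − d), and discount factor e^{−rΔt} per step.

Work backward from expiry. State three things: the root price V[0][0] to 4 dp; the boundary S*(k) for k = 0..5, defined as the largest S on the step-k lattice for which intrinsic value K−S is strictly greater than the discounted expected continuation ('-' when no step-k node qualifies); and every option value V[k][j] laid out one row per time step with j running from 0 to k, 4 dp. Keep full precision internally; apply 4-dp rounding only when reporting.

params: Δt=0.05700 u=1.08482 d=0.92181 q=0.50699 e^(-rΔt)=0.99556
t_6 payoffs: 45.0919 32.9457 18.6516 1.8300 0.0000 0.0000 0.0000
t_5: node(5,0) S=74.5142 payoff=39.2658 vs cont=38.7611 → 39.2658 [stop]  node(5,1) S=87.6906 payoff=26.0894 vs cont=25.5847 → 26.0894 [stop]  node(5,2) S=103.1970 payoff=10.5830 vs cont=10.0783 → 10.5830 [stop]  node(5,3) S=121.4454 payoff=0.0000 vs cont=0.8982 → 0.8982 [wait]  node(5,4) S=142.9207 payoff=0.0000 vs cont=0.0000 → 0.0000 [wait]  node(5,5) S=168.1936 payoff=0.0000 vs cont=0.0000 → 0.0000 [wait]  ⇒ S*(5)=103.1970
t_4: node(4,0) S=80.8343 payoff=32.9457 vs cont=32.4409 → 32.9457 [stop]  node(4,1) S=95.1284 payoff=18.6516 vs cont=18.1469 → 18.6516 [stop]  node(4,2) S=111.9500 payoff=1.8300 vs cont=5.6477 → 5.6477 [wait]  node(4,3) S=131.7462 payoff=0.0000 vs cont=0.4409 → 0.4409 [wait]  node(4,4) S=155.0431 payoff=0.0000 vs cont=0.0000 → 0.0000 [wait]  ⇒ S*(4)=95.1284
t_3: node(3,0) S=87.6906 payoff=26.0894 vs cont=25.5847 → 26.0894 [stop]  node(3,1) S=103.1970 payoff=10.5830 vs cont=12.0052 → 12.0052 [wait]  node(3,2) S=121.4454 payoff=0.0000 vs cont=2.9945 → 2.9945 [wait]  node(3,3) S=142.9207 payoff=0.0000 vs cont=0.2164 → 0.2164 [wait]  ⇒ S*(3)=87.6906
t_2: node(2,0) S=95.1284 payoff=18.6516 vs cont=18.8648 → 18.8648 [wait]  node(2,1) S=111.9500 payoff=1.8300 vs cont=7.4039 → 7.4039 [wait]  node(2,2) S=131.7462 payoff=0.0000 vs cont=1.5790 → 1.5790 [wait]  ⇒ S*(2)=-
t_1: node(1,0) S=103.1970 payoff=10.5830 vs cont=12.9962 → 12.9962 [wait]  node(1,1) S=121.4454 payoff=0.0000 vs cont=4.4309 → 4.4309 [wait]  ⇒ S*(1)=-
t_0: node(0,0) S=111.9500 payoff=1.8300 vs cont=8.6153 → 8.6153 [wait]  ⇒ S*(0)=-

price = 8.6153
boundary = - - - 87.6906 95.1284 103.1970
tree:
8.6153
12.9962 4.4309
18.8648 7.4039 1.5790
26.0894 12.0052 2.9945 0.2164
32.9457 18.6516 5.6477 0.4409 0.0000
39.2658 26.0894 10.5830 0.8982 0.0000 0.0000
45.0919 32.9457 18.6516 1.8300 0.0000 0.0000 0.0000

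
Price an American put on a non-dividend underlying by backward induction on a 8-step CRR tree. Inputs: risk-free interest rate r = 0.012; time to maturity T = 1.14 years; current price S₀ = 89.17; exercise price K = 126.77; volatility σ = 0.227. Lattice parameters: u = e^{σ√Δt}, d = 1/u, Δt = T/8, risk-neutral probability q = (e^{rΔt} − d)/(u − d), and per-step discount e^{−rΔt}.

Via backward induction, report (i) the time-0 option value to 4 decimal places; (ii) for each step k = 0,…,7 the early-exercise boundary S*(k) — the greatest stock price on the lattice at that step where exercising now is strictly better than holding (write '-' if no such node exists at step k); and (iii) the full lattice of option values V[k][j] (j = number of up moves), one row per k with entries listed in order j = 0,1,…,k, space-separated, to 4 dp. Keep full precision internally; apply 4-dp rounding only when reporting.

price = 37.6983
boundary = - 81.8472 89.1700 81.8472 89.1700 97.1480 105.8397 115.3091
tree:
37.6983
44.9228 30.2676
51.6442 37.6000 22.6980
57.8137 44.9228 29.8275 15.3142
63.4765 51.6442 37.6000 21.7956 8.5831
68.6743 57.8137 44.9228 29.6220 13.6791 3.2785
73.4452 63.4765 51.6442 37.6000 20.9303 6.1364 0.2983
77.8244 68.6743 57.8137 44.9228 29.6220 11.4609 0.5842 0.0000
81.8439 73.4452 63.4765 51.6442 37.6000 20.9303 1.1443 0.0000 0.0000

Δt=0.14250  u=1.08947  d=0.91788  q=0.48856  discount=0.99829
step 8 (expiry): payoffs max(K−S,0) = 81.8439 73.4452 63.4765 51.6442 37.6000 20.9303 1.1443 0.0000 0.0000
step 7: (k=7,j=0): S=48.9456, (K−S)⁺=77.8244, hold=77.6078 ⇒ V=77.8244 exercise | (k=7,j=1): S=58.0957, (K−S)⁺=68.6743, hold=68.4577 ⇒ V=68.6743 exercise | (k=7,j=2): S=68.9563, (K−S)⁺=57.8137, hold=57.5971 ⇒ V=57.8137 exercise | (k=7,j=3): S=81.8472, (K−S)⁺=44.9228, hold=44.7062 ⇒ V=44.9228 exercise | (k=7,j=4): S=97.1480, (K−S)⁺=29.6220, hold=29.4054 ⇒ V=29.6220 exercise | (k=7,j=5): S=115.3091, (K−S)⁺=11.4609, hold=11.2443 ⇒ V=11.4609 exercise | (k=7,j=6): S=136.8654, (K−S)⁺=0.0000, hold=0.5842 ⇒ V=0.5842 continue | (k=7,j=7): S=162.4514, (K−S)⁺=0.0000, hold=0.0000 ⇒ V=0.0000 continue  boundary S*=115.3091
step 6: (k=6,j=0): S=53.3248, (K−S)⁺=73.4452, hold=73.2286 ⇒ V=73.4452 exercise | (k=6,j=1): S=63.2935, (K−S)⁺=63.4765, hold=63.2599 ⇒ V=63.4765 exercise | (k=6,j=2): S=75.1258, (K−S)⁺=51.6442, hold=51.4277 ⇒ V=51.6442 exercise | (k=6,j=3): S=89.1700, (K−S)⁺=37.6000, hold=37.3834 ⇒ V=37.6000 exercise | (k=6,j=4): S=105.8397, (K−S)⁺=20.9303, hold=20.7137 ⇒ V=20.9303 exercise | (k=6,j=5): S=125.6257, (K−S)⁺=1.1443, hold=6.1364 ⇒ V=6.1364 continue | (k=6,j=6): S=149.1106, (K−S)⁺=0.0000, hold=0.2983 ⇒ V=0.2983 continue  boundary S*=105.8397
step 5: (k=5,j=0): S=58.0957, (K−S)⁺=68.6743, hold=68.4577 ⇒ V=68.6743 exercise | (k=5,j=1): S=68.9563, (K−S)⁺=57.8137, hold=57.5971 ⇒ V=57.8137 exercise | (k=5,j=2): S=81.8472, (K−S)⁺=44.9228, hold=44.7062 ⇒ V=44.9228 exercise | (k=5,j=3): S=97.1480, (K−S)⁺=29.6220, hold=29.4054 ⇒ V=29.6220 exercise | (k=5,j=4): S=115.3091, (K−S)⁺=11.4609, hold=13.6791 ⇒ V=13.6791 continue | (k=5,j=5): S=136.8654, (K−S)⁺=0.0000, hold=3.2785 ⇒ V=3.2785 continue  boundary S*=97.1480
step 4: (k=4,j=0): S=63.2935, (K−S)⁺=63.4765, hold=63.2599 ⇒ V=63.4765 exercise | (k=4,j=1): S=75.1258, (K−S)⁺=51.6442, hold=51.4277 ⇒ V=51.6442 exercise | (k=4,j=2): S=89.1700, (K−S)⁺=37.6000, hold=37.3834 ⇒ V=37.6000 exercise | (k=4,j=3): S=105.8397, (K−S)⁺=20.9303, hold=21.7956 ⇒ V=21.7956 continue | (k=4,j=4): S=125.6257, (K−S)⁺=1.1443, hold=8.5831 ⇒ V=8.5831 continue  boundary S*=89.1700
step 3: (k=3,j=0): S=68.9563, (K−S)⁺=57.8137, hold=57.5971 ⇒ V=57.8137 exercise | (k=3,j=1): S=81.8472, (K−S)⁺=44.9228, hold=44.7062 ⇒ V=44.9228 exercise | (k=3,j=2): S=97.1480, (K−S)⁺=29.6220, hold=29.8275 ⇒ V=29.8275 continue | (k=3,j=3): S=115.3091, (K−S)⁺=11.4609, hold=15.3142 ⇒ V=15.3142 continue  boundary S*=81.8472
step 2: (k=2,j=0): S=75.1258, (K−S)⁺=51.6442, hold=51.4277 ⇒ V=51.6442 exercise | (k=2,j=1): S=89.1700, (K−S)⁺=37.6000, hold=37.4836 ⇒ V=37.6000 exercise | (k=2,j=2): S=105.8397, (K−S)⁺=20.9303, hold=22.6980 ⇒ V=22.6980 continue  boundary S*=89.1700
step 1: (k=1,j=0): S=81.8472, (K−S)⁺=44.9228, hold=44.7062 ⇒ V=44.9228 exercise | (k=1,j=1): S=97.1480, (K−S)⁺=29.6220, hold=30.2676 ⇒ V=30.2676 continue  boundary S*=81.8472
step 0: (k=0,j=0): S=89.1700, (K−S)⁺=37.6000, hold=37.6983 ⇒ V=37.6983 continue  boundary S*=-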